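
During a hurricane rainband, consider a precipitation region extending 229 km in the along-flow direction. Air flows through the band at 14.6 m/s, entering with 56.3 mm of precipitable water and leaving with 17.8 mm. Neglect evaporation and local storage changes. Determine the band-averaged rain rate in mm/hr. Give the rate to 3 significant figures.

R ≈ 8.84 mm/hr

Column moisture flux per unit crosswind length is F = V × PW.
Inflow: F_in = 14.6 × 56.3 = 821.98 mm·m/s
Outflow: F_out = 14.6 × 17.8 = 259.88 mm·m/s
Steady-state rate R = (F_in − F_out)/L = (821.98 − 259.88) / 229000 m = 2.455e-03 mm/s.
R = 2.455e-03 × 3600 = 8.84 mm/hr.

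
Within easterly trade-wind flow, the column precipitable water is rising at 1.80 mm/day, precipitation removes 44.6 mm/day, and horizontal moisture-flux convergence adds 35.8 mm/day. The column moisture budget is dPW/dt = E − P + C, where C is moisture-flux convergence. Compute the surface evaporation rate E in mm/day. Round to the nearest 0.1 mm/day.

E ≈ 10.6 mm/day

dPW/dt = +1.80 mm/day.
E = dPW/dt + P − C = (+1.80) + 44.6 − (35.8) = 10.6 mm/day.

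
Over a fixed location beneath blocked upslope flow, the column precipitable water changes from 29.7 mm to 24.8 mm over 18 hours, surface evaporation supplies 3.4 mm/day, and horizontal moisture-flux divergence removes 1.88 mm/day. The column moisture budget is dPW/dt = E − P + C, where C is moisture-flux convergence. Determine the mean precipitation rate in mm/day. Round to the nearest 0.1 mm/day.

dPW/dt = (24.8 − 29.7) mm / (18/24 day) = -6.533 mm/day.
P = E + C − dPW/dt = 3.4 + (-1.88) − (-6.533) = 8.1 mm/day.

P ≈ 8.1 mm/day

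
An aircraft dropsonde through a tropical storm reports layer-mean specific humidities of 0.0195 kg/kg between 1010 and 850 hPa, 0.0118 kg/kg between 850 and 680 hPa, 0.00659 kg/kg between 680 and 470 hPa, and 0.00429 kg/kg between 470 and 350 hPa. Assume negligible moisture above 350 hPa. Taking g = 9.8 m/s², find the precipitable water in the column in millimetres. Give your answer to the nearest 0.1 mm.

Precipitable water is the column-integrated vapour mass per unit area: PW = (1/g) Σ q̄ Δp, with q in kg/kg and Δp in Pa (1 kg/m² of water = 1 mm).
Layer 1010–850 hPa: Δp = 160 hPa = 16000 Pa, q̄ = 0.0195 kg/kg → 0.0195 × 16000 / 9.8 = 31.84 mm
Layer 850–680 hPa: Δp = 170 hPa = 17000 Pa, q̄ = 0.0118 kg/kg → 0.0118 × 17000 / 9.8 = 20.47 mm
Layer 680–470 hPa: Δp = 210 hPa = 21000 Pa, q̄ = 0.00659 kg/kg → 0.00659 × 21000 / 9.8 = 14.12 mm
Layer 470–350 hPa: Δp = 120 hPa = 12000 Pa, q̄ = 0.00429 kg/kg → 0.00429 × 12000 / 9.8 = 5.25 mm
PW = 31.84 + 20.47 + 14.12 + 5.25 = 71.68 ≈ 71.7 mm.

PW ≈ 71.7 mm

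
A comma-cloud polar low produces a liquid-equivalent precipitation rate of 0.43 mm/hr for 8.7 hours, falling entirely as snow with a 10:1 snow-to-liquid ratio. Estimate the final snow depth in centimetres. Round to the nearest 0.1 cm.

snow depth ≈ 3.7 cm

Liquid-equivalent depth = 0.43 × 8.7 = 3.741 mm.
Snow depth = 3.741 mm × 10 = 37.41 mm = 3.7 cm.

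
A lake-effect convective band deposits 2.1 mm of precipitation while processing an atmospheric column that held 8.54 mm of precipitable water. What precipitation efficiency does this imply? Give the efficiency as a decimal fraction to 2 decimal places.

ε ≈ 0.25

ε = precipitation / PW = 2.1 / 8.54 = 0.25.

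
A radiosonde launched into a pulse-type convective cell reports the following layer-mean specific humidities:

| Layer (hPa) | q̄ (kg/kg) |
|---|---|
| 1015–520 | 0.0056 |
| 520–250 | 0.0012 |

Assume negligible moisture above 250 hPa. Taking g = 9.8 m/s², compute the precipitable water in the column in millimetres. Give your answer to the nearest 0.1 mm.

Precipitable water is the column-integrated vapour mass per unit area: PW = (1/g) Σ q̄ Δp, with q in kg/kg and Δp in Pa (1 kg/m² of water = 1 mm).
Layer 1015–520 hPa: Δp = 495 hPa = 49500 Pa, q̄ = 0.0056 kg/kg → 0.0056 × 49500 / 9.8 = 28.29 mm
Layer 520–250 hPa: Δp = 270 hPa = 27000 Pa, q̄ = 0.0012 kg/kg → 0.0012 × 27000 / 9.8 = 3.31 mm
PW = 28.29 + 3.31 = 31.60 ≈ 31.6 mm.

PW ≈ 31.6 mm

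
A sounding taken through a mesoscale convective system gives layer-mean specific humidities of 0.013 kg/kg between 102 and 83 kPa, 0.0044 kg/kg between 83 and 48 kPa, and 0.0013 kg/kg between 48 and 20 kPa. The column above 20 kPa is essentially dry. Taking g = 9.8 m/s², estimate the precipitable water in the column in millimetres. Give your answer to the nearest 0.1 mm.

Precipitable water is the column-integrated vapour mass per unit area: PW = (1/g) Σ q̄ Δp, with q in kg/kg and Δp in Pa (1 kg/m² of water = 1 mm).
Layer 102–83 kPa: Δp = 190 hPa = 19000 Pa, q̄ = 0.013 kg/kg → 0.013 × 19000 / 9.8 = 25.20 mm
Layer 83–48 kPa: Δp = 350 hPa = 35000 Pa, q̄ = 0.0044 kg/kg → 0.0044 × 35000 / 9.8 = 15.71 mm
Layer 48–20 kPa: Δp = 280 hPa = 28000 Pa, q̄ = 0.0013 kg/kg → 0.0013 × 28000 / 9.8 = 3.71 mm
PW = 25.20 + 15.71 + 3.71 = 44.62 ≈ 44.6 mm.

PW ≈ 44.6 mm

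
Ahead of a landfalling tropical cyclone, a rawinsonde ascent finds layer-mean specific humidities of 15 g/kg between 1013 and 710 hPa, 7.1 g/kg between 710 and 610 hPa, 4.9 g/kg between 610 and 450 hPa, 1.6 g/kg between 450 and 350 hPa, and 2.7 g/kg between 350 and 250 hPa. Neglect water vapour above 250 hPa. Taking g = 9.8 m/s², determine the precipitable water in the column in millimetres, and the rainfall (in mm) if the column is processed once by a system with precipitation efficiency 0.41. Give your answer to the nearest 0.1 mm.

Precipitable water is the column-integrated vapour mass per unit area: PW = (1/g) Σ q̄ Δp, with q in kg/kg and Δp in Pa (1 kg/m² of water = 1 mm).
Layer 1013–710 hPa: Δp = 303 hPa = 30300 Pa, q̄ = 0.015 kg/kg → 0.015 × 30300 / 9.8 = 46.38 mm
Layer 710–610 hPa: Δp = 100 hPa = 10000 Pa, q̄ = 0.0071 kg/kg → 0.0071 × 10000 / 9.8 = 7.24 mm
Layer 610–450 hPa: Δp = 160 hPa = 16000 Pa, q̄ = 0.0049 kg/kg → 0.0049 × 16000 / 9.8 = 8.00 mm
Layer 450–350 hPa: Δp = 100 hPa = 10000 Pa, q̄ = 0.0016 kg/kg → 0.0016 × 10000 / 9.8 = 1.63 mm
Layer 350–250 hPa: Δp = 100 hPa = 10000 Pa, q̄ = 0.0027 kg/kg → 0.0027 × 10000 / 9.8 = 2.76 mm
PW = 46.38 + 7.24 + 8.00 + 1.63 + 2.76 = 66.01 ≈ 66.0 mm.
Rainfall = ε × PW = 0.41 × 66.0 = 27.1 mm.

PW ≈ 66.0 mm; rainfall ≈ 27.1 mm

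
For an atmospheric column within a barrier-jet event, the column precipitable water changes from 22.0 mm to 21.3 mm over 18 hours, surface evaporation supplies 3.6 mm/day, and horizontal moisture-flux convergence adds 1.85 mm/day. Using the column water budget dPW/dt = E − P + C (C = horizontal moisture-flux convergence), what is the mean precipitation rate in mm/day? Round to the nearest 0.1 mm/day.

P ≈ 6.4 mm/day

dPW/dt = (21.3 − 22.0) mm / (18/24 day) = -0.933 mm/day.
P = E + C − dPW/dt = 3.6 + (1.85) − (-0.933) = 6.4 mm/day.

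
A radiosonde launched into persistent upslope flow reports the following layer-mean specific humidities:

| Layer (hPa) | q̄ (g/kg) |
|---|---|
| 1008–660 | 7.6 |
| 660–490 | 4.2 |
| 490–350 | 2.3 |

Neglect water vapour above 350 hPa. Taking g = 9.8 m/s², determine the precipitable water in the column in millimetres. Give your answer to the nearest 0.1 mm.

Precipitable water is the column-integrated vapour mass per unit area: PW = (1/g) Σ q̄ Δp, with q in kg/kg and Δp in Pa (1 kg/m² of water = 1 mm).
Layer 1008–660 hPa: Δp = 348 hPa = 34800 Pa, q̄ = 0.0076 kg/kg → 0.0076 × 34800 / 9.8 = 26.99 mm
Layer 660–490 hPa: Δp = 170 hPa = 17000 Pa, q̄ = 0.0042 kg/kg → 0.0042 × 17000 / 9.8 = 7.29 mm
Layer 490–350 hPa: Δp = 140 hPa = 14000 Pa, q̄ = 0.0023 kg/kg → 0.0023 × 14000 / 9.8 = 3.29 mm
PW = 26.99 + 7.29 + 3.29 = 37.57 ≈ 37.6 mm.

PW ≈ 37.6 mm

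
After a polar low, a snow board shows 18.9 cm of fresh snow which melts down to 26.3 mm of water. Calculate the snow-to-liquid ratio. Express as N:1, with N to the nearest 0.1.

Ratio = snow depth / SWE = 189 mm / 26.3 mm = 7.2, i.e. 7.2:1.

ratio ≈ 7.2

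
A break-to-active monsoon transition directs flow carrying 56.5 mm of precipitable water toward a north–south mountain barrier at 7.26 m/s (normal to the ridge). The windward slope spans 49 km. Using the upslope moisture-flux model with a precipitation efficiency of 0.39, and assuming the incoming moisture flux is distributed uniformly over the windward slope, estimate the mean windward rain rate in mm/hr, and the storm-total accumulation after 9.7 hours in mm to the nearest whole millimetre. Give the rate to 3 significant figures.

Incoming column moisture flux per unit ridge length: F = V × PW = 7.26 × 56.5 = 410.19 mm·m/s.
Spread over the 49 km slope with efficiency ε = 0.39: R = ε·F/W = 0.39 × 410.19 / 49000 m = 3.265e-03 mm/s.
R = 3.265e-03 × 3600 = 11.8 mm/hr.
Over 9.7 h: total = 11.8 × 9.7 = 114.46 ≈ 114 mm.

R ≈ 11.8 mm/hr; total ≈ 114 mm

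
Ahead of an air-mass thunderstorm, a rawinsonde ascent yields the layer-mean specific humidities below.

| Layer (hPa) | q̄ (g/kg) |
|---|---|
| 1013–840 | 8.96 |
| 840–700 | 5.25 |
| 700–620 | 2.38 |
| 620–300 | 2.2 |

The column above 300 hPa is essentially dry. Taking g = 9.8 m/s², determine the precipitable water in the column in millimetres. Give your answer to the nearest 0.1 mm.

Precipitable water is the column-integrated vapour mass per unit area: PW = (1/g) Σ q̄ Δp, with q in kg/kg and Δp in Pa (1 kg/m² of water = 1 mm).
Layer 1013–840 hPa: Δp = 173 hPa = 17300 Pa, q̄ = 0.00896 kg/kg → 0.00896 × 17300 / 9.8 = 15.82 mm
Layer 840–700 hPa: Δp = 140 hPa = 14000 Pa, q̄ = 0.00525 kg/kg → 0.00525 × 14000 / 9.8 = 7.50 mm
Layer 700–620 hPa: Δp = 80 hPa = 8000 Pa, q̄ = 0.00238 kg/kg → 0.00238 × 8000 / 9.8 = 1.94 mm
Layer 620–300 hPa: Δp = 320 hPa = 32000 Pa, q̄ = 0.0022 kg/kg → 0.0022 × 32000 / 9.8 = 7.18 mm
PW = 15.82 + 7.50 + 1.94 + 7.18 = 32.44 ≈ 32.4 mm.

PW ≈ 32.4 mm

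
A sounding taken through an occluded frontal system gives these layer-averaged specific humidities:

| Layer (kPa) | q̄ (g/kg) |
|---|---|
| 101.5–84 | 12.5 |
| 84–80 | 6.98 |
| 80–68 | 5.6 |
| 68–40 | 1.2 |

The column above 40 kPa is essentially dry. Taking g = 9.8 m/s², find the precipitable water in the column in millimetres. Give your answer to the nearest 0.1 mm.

PW ≈ 35.5 mm

Precipitable water is the column-integrated vapour mass per unit area: PW = (1/g) Σ q̄ Δp, with q in kg/kg and Δp in Pa (1 kg/m² of water = 1 mm).
Layer 101.5–84 kPa: Δp = 175 hPa = 17500 Pa, q̄ = 0.0125 kg/kg → 0.0125 × 17500 / 9.8 = 22.32 mm
Layer 84–80 kPa: Δp = 40 hPa = 4000 Pa, q̄ = 0.00698 kg/kg → 0.00698 × 4000 / 9.8 = 2.85 mm
Layer 80–68 kPa: Δp = 120 hPa = 12000 Pa, q̄ = 0.0056 kg/kg → 0.0056 × 12000 / 9.8 = 6.86 mm
Layer 68–40 kPa: Δp = 280 hPa = 28000 Pa, q̄ = 0.0012 kg/kg → 0.0012 × 28000 / 9.8 = 3.43 mm
PW = 22.32 + 2.85 + 6.86 + 3.43 = 35.46 ≈ 35.5 mm.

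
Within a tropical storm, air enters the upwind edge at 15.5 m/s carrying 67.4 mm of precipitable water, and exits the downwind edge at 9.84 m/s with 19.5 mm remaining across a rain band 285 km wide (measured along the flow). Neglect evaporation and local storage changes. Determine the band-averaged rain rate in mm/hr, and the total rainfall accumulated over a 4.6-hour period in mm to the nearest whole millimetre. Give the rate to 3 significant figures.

Column moisture flux per unit crosswind length is F = V × PW.
Inflow: F_in = 15.5 × 67.4 = 1044.7 mm·m/s
Outflow: F_out = 9.84 × 19.5 = 191.88 mm·m/s
Steady-state rate R = (F_in − F_out)/L = (1044.7 − 191.88) / 285000 m = 2.992e-03 mm/s.
R = 2.992e-03 × 3600 = 10.8 mm/hr.
Over 4.6 h: total = 10.8 × 4.6 = 49.68 ≈ 50 mm.

R ≈ 10.8 mm/hr; total ≈ 50 mm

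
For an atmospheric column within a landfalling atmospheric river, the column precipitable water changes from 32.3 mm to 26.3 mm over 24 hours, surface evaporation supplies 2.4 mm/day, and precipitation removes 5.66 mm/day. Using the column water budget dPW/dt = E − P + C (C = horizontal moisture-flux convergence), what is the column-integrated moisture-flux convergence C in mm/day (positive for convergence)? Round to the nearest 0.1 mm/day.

C ≈ -2.7 mm/day

dPW/dt = (26.3 − 32.3) mm / (24/24 day) = -6.000 mm/day.
C = dPW/dt − E + P = (-6.000) − 2.4 + 5.66 = -2.7 mm/day.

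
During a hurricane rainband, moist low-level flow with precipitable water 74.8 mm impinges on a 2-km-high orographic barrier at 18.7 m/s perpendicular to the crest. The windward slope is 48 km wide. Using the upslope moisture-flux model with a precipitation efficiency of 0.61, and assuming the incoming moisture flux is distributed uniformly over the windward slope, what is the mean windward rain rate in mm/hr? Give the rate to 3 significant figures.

R ≈ 64.0 mm/hr

Incoming column moisture flux per unit ridge length: F = V × PW = 18.7 × 74.8 = 1398.76 mm·m/s.
Spread over the 48 km slope with efficiency ε = 0.61: R = ε·F/W = 0.61 × 1398.76 / 48000 m = 1.778e-02 mm/s.
R = 1.778e-02 × 3600 = 64.0 mm/hr.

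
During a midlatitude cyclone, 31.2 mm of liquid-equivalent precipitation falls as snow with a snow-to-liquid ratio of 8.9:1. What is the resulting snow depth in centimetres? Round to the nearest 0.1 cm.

Snow depth = liquid × ratio = 31.2 mm × 8.9 = 277.68 mm = 27.8 cm.

snow depth ≈ 27.8 cm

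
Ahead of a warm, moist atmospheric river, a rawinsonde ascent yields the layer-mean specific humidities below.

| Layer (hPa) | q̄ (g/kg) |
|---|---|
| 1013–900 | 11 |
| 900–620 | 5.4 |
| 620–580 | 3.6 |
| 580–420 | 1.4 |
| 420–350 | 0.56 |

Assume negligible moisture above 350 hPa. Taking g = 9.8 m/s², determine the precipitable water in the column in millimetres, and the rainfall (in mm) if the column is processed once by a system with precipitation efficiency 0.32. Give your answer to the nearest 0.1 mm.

Precipitable water is the column-integrated vapour mass per unit area: PW = (1/g) Σ q̄ Δp, with q in kg/kg and Δp in Pa (1 kg/m² of water = 1 mm).
Layer 1013–900 hPa: Δp = 113 hPa = 11300 Pa, q̄ = 0.011 kg/kg → 0.011 × 11300 / 9.8 = 12.68 mm
Layer 900–620 hPa: Δp = 280 hPa = 28000 Pa, q̄ = 0.0054 kg/kg → 0.0054 × 28000 / 9.8 = 15.43 mm
Layer 620–580 hPa: Δp = 40 hPa = 4000 Pa, q̄ = 0.0036 kg/kg → 0.0036 × 4000 / 9.8 = 1.47 mm
Layer 580–420 hPa: Δp = 160 hPa = 16000 Pa, q̄ = 0.0014 kg/kg → 0.0014 × 16000 / 9.8 = 2.29 mm
Layer 420–350 hPa: Δp = 70 hPa = 7000 Pa, q̄ = 0.00056 kg/kg → 0.00056 × 7000 / 9.8 = 0.40 mm
PW = 12.68 + 15.43 + 1.47 + 2.29 + 0.40 = 32.27 ≈ 32.3 mm.
Rainfall = ε × PW = 0.32 × 32.3 = 10.3 mm.

PW ≈ 32.3 mm; rainfall ≈ 10.3 mm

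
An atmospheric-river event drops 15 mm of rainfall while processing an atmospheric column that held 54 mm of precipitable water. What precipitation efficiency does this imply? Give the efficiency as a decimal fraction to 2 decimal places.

ε = rainfall / PW = 15 / 54 = 0.28.

ε ≈ 0.28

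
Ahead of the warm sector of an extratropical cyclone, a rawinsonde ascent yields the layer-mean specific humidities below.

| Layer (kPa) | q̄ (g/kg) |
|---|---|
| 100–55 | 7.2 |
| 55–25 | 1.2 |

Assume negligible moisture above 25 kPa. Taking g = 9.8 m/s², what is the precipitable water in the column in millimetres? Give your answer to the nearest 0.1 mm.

Precipitable water is the column-integrated vapour mass per unit area: PW = (1/g) Σ q̄ Δp, with q in kg/kg and Δp in Pa (1 kg/m² of water = 1 mm).
Layer 100–55 kPa: Δp = 450 hPa = 45000 Pa, q̄ = 0.0072 kg/kg → 0.0072 × 45000 / 9.8 = 33.06 mm
Layer 55–25 kPa: Δp = 300 hPa = 30000 Pa, q̄ = 0.0012 kg/kg → 0.0012 × 30000 / 9.8 = 3.67 mm
PW = 33.06 + 3.67 = 36.73 ≈ 36.7 mm.

PW ≈ 36.7 mm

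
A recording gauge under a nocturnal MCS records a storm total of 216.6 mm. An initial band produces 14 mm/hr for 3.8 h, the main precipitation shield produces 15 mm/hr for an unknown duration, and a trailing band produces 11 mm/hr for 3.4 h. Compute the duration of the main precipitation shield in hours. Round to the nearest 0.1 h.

duration ≈ 8.4 h

Known phases: 14 × 3.8 + 11 × 3.4 = 53.2 + 37.4 = 90.6 mm.
Remaining depth = 216.6 − 90.6 = 126 mm.
Duration = 126 / 15 = 8.4 h.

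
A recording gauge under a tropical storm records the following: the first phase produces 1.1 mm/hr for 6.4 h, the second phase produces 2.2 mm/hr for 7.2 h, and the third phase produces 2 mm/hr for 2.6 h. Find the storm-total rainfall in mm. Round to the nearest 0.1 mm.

total ≈ 28.1 mm

Total = Σ Rᵢ Δtᵢ = 1.1 × 6.4 + 2.2 × 7.2 + 2 × 2.6
      = 7.04 + 15.84 + 5.2 = 28.1 mm.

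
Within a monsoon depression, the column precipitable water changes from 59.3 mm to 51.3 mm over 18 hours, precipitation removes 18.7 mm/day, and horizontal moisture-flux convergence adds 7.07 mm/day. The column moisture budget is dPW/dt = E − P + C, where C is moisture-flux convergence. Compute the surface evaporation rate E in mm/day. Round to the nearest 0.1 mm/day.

E ≈ 1.0 mm/day

dPW/dt = (51.3 − 59.3) mm / (18/24 day) = -10.667 mm/day.
E = dPW/dt + P − C = (-10.667) + 18.7 − (7.07) = 1.0 mm/day.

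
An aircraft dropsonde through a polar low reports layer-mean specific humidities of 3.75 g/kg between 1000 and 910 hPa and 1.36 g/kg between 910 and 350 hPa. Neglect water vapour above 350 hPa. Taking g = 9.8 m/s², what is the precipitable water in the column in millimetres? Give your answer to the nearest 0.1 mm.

PW ≈ 11.2 mm

Precipitable water is the column-integrated vapour mass per unit area: PW = (1/g) Σ q̄ Δp, with q in kg/kg and Δp in Pa (1 kg/m² of water = 1 mm).
Layer 1000–910 hPa: Δp = 90 hPa = 9000 Pa, q̄ = 0.00375 kg/kg → 0.00375 × 9000 / 9.8 = 3.44 mm
Layer 910–350 hPa: Δp = 560 hPa = 56000 Pa, q̄ = 0.00136 kg/kg → 0.00136 × 56000 / 9.8 = 7.77 mm
PW = 3.44 + 7.77 = 11.21 ≈ 11.2 mm.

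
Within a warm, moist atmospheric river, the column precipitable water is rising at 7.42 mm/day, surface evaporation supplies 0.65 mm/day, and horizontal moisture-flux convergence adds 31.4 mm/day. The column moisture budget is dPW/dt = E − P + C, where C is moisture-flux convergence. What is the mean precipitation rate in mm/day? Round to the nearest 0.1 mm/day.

P ≈ 24.6 mm/day

dPW/dt = +7.42 mm/day.
P = E + C − dPW/dt = 0.65 + (31.4) − (+7.42) = 24.6 mm/day.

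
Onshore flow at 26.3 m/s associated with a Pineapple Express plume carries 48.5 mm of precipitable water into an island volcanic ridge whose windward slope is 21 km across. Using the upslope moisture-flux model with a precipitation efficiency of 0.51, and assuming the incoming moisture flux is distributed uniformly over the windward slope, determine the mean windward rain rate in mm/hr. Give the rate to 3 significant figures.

R ≈ 112 mm/hr

Incoming column moisture flux per unit ridge length: F = V × PW = 26.3 × 48.5 = 1275.55 mm·m/s.
Spread over the 21 km slope with efficiency ε = 0.51: R = ε·F/W = 0.51 × 1275.55 / 21000 m = 3.098e-02 mm/s.
R = 3.098e-02 × 3600 = 112 mm/hr.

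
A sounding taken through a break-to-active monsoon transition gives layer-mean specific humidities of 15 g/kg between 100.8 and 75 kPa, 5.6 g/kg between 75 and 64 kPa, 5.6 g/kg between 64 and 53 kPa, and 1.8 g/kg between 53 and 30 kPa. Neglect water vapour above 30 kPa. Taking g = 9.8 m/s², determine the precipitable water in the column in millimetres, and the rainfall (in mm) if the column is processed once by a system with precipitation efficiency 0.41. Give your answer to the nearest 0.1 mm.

Precipitable water is the column-integrated vapour mass per unit area: PW = (1/g) Σ q̄ Δp, with q in kg/kg and Δp in Pa (1 kg/m² of water = 1 mm).
Layer 100.8–75 kPa: Δp = 258 hPa = 25800 Pa, q̄ = 0.015 kg/kg → 0.015 × 25800 / 9.8 = 39.49 mm
Layer 75–64 kPa: Δp = 110 hPa = 11000 Pa, q̄ = 0.0056 kg/kg → 0.0056 × 11000 / 9.8 = 6.29 mm
Layer 64–53 kPa: Δp = 110 hPa = 11000 Pa, q̄ = 0.0056 kg/kg → 0.0056 × 11000 / 9.8 = 6.29 mm
Layer 53–30 kPa: Δp = 230 hPa = 23000 Pa, q̄ = 0.0018 kg/kg → 0.0018 × 23000 / 9.8 = 4.22 mm
PW = 39.49 + 6.29 + 6.29 + 4.22 = 56.29 ≈ 56.3 mm.
Rainfall = ε × PW = 0.41 × 56.3 = 23.1 mm.

PW ≈ 56.3 mm; rainfall ≈ 23.1 mm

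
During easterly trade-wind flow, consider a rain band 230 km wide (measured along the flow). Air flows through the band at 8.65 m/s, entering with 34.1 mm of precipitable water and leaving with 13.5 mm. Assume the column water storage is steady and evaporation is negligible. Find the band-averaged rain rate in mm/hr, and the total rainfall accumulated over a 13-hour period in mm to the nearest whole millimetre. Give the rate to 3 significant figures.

Column moisture flux per unit crosswind length is F = V × PW.
Inflow: F_in = 8.65 × 34.1 = 294.965 mm·m/s
Outflow: F_out = 8.65 × 13.5 = 116.775 mm·m/s
Steady-state rate R = (F_in − F_out)/L = (294.965 − 116.775) / 230000 m = 7.747e-04 mm/s.
R = 7.747e-04 × 3600 = 2.79 mm/hr.
Over 13 h: total = 2.79 × 13 = 36.27 ≈ 36 mm.

R ≈ 2.79 mm/hr; total ≈ 36 mm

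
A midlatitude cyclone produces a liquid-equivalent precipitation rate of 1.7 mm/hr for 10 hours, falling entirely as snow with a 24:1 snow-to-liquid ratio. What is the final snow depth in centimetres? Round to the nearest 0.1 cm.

Liquid-equivalent depth = 1.7 × 10 = 17 mm.
Snow depth = 17 mm × 24 = 408 mm = 40.8 cm.

snow depth ≈ 40.8 cm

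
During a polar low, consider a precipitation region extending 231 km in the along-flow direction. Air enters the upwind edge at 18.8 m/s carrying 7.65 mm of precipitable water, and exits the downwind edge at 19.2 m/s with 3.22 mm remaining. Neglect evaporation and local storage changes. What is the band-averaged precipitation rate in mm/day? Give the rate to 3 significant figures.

Column moisture flux per unit crosswind length is F = V × PW.
Inflow: F_in = 18.8 × 7.65 = 143.82 mm·m/s
Outflow: F_out = 19.2 × 3.22 = 61.824 mm·m/s
Steady-state rate R = (F_in − F_out)/L = (143.82 − 61.824) / 231000 m = 3.550e-04 mm/s.
R = 3.550e-04 × 3600 × 24 = 30.7 mm/day.

R ≈ 30.7 mm/day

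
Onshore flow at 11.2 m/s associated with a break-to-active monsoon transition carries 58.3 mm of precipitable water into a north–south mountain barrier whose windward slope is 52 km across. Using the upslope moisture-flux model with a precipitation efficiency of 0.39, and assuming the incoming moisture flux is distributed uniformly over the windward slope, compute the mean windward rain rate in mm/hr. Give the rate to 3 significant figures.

R ≈ 17.6 mm/hr

Incoming column moisture flux per unit ridge length: F = V × PW = 11.2 × 58.3 = 652.96 mm·m/s.
Spread over the 52 km slope with efficiency ε = 0.39: R = ε·F/W = 0.39 × 652.96 / 52000 m = 4.897e-03 mm/s.
R = 4.897e-03 × 3600 = 17.6 mm/hr.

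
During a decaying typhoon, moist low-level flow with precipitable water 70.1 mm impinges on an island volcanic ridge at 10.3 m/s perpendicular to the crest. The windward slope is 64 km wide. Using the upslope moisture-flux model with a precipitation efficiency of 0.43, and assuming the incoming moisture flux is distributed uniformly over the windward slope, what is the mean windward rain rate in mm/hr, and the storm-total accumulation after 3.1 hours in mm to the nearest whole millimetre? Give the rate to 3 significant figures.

R ≈ 17.5 mm/hr; total ≈ 54 mm

Incoming column moisture flux per unit ridge length: F = V × PW = 10.3 × 70.1 = 722.03 mm·m/s.
Spread over the 64 km slope with efficiency ε = 0.43: R = ε·F/W = 0.43 × 722.03 / 64000 m = 4.851e-03 mm/s.
R = 4.851e-03 × 3600 = 17.5 mm/hr.
Over 3.1 h: total = 17.5 × 3.1 = 54.25 ≈ 54 mm.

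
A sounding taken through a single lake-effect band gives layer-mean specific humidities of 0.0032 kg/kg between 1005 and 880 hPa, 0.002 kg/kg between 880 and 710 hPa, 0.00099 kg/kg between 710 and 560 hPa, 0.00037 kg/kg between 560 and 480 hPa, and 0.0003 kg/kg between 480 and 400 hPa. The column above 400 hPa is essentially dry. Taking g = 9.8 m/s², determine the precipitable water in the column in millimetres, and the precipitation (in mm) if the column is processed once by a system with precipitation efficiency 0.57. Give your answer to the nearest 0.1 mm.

Precipitable water is the column-integrated vapour mass per unit area: PW = (1/g) Σ q̄ Δp, with q in kg/kg and Δp in Pa (1 kg/m² of water = 1 mm).
Layer 1005–880 hPa: Δp = 125 hPa = 12500 Pa, q̄ = 0.0032 kg/kg → 0.0032 × 12500 / 9.8 = 4.08 mm
Layer 880–710 hPa: Δp = 170 hPa = 17000 Pa, q̄ = 0.002 kg/kg → 0.002 × 17000 / 9.8 = 3.47 mm
Layer 710–560 hPa: Δp = 150 hPa = 15000 Pa, q̄ = 0.00099 kg/kg → 0.00099 × 15000 / 9.8 = 1.52 mm
Layer 560–480 hPa: Δp = 80 hPa = 8000 Pa, q̄ = 0.00037 kg/kg → 0.00037 × 8000 / 9.8 = 0.30 mm
Layer 480–400 hPa: Δp = 80 hPa = 8000 Pa, q̄ = 0.0003 kg/kg → 0.0003 × 8000 / 9.8 = 0.24 mm
PW = 4.08 + 3.47 + 1.52 + 0.30 + 0.24 = 9.61 ≈ 9.6 mm.
Precipitation = ε × PW = 0.57 × 9.6 = 5.5 mm.

PW ≈ 9.6 mm; precipitation ≈ 5.5 mm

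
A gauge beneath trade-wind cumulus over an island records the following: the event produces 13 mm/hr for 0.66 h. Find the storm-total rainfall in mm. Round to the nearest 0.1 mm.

total ≈ 8.6 mm

Total = Σ Rᵢ Δtᵢ = 13 × 0.66
      = 8.58 = 8.6 mm.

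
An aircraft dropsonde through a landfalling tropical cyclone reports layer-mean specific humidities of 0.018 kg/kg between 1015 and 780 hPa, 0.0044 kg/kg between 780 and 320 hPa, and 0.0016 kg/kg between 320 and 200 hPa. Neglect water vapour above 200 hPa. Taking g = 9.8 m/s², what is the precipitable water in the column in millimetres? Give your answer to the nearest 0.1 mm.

PW ≈ 65.8 mm

Precipitable water is the column-integrated vapour mass per unit area: PW = (1/g) Σ q̄ Δp, with q in kg/kg and Δp in Pa (1 kg/m² of water = 1 mm).
Layer 1015–780 hPa: Δp = 235 hPa = 23500 Pa, q̄ = 0.018 kg/kg → 0.018 × 23500 / 9.8 = 43.16 mm
Layer 780–320 hPa: Δp = 460 hPa = 46000 Pa, q̄ = 0.0044 kg/kg → 0.0044 × 46000 / 9.8 = 20.65 mm
Layer 320–200 hPa: Δp = 120 hPa = 12000 Pa, q̄ = 0.0016 kg/kg → 0.0016 × 12000 / 9.8 = 1.96 mm
PW = 43.16 + 20.65 + 1.96 = 65.77 ≈ 65.8 mm.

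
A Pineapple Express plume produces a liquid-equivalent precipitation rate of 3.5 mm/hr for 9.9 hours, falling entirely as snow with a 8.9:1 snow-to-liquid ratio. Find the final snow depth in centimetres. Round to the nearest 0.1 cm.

snow depth ≈ 30.8 cm

Liquid-equivalent depth = 3.5 × 9.9 = 34.65 mm.
Snow depth = 34.65 mm × 8.9 = 308.385 mm = 30.8 cm.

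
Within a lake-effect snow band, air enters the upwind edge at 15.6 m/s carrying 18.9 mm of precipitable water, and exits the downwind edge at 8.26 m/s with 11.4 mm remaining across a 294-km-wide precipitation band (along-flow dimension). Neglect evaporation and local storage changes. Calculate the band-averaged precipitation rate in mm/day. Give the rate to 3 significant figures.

Column moisture flux per unit crosswind length is F = V × PW.
Inflow: F_in = 15.6 × 18.9 = 294.84 mm·m/s
Outflow: F_out = 8.26 × 11.4 = 94.164 mm·m/s
Steady-state rate R = (F_in − F_out)/L = (294.84 − 94.164) / 294000 m = 6.826e-04 mm/s.
R = 6.826e-04 × 3600 × 24 = 59.0 mm/day.

R ≈ 59.0 mm/day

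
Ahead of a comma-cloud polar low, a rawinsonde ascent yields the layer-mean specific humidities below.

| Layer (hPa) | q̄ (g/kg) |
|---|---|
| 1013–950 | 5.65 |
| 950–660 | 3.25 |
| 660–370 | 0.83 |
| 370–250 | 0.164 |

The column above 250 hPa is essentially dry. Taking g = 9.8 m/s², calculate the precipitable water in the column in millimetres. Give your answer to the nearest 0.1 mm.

Precipitable water is the column-integrated vapour mass per unit area: PW = (1/g) Σ q̄ Δp, with q in kg/kg and Δp in Pa (1 kg/m² of water = 1 mm).
Layer 1013–950 hPa: Δp = 63 hPa = 6300 Pa, q̄ = 0.00565 kg/kg → 0.00565 × 6300 / 9.8 = 3.63 mm
Layer 950–660 hPa: Δp = 290 hPa = 29000 Pa, q̄ = 0.00325 kg/kg → 0.00325 × 29000 / 9.8 = 9.62 mm
Layer 660–370 hPa: Δp = 290 hPa = 29000 Pa, q̄ = 0.00083 kg/kg → 0.00083 × 29000 / 9.8 = 2.46 mm
Layer 370–250 hPa: Δp = 120 hPa = 12000 Pa, q̄ = 0.000164 kg/kg → 0.000164 × 12000 / 9.8 = 0.20 mm
PW = 3.63 + 9.62 + 2.46 + 0.20 = 15.91 ≈ 15.9 mm.

PW ≈ 15.9 mm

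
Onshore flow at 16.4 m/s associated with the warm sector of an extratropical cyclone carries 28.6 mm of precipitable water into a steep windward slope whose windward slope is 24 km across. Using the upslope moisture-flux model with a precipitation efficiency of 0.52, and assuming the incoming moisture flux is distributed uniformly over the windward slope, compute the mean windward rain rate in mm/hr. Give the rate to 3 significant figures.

Incoming column moisture flux per unit ridge length: F = V × PW = 16.4 × 28.6 = 469.04 mm·m/s.
Spread over the 24 km slope with efficiency ε = 0.52: R = ε·F/W = 0.52 × 469.04 / 24000 m = 1.016e-02 mm/s.
R = 1.016e-02 × 3600 = 36.6 mm/hr.

R ≈ 36.6 mm/hr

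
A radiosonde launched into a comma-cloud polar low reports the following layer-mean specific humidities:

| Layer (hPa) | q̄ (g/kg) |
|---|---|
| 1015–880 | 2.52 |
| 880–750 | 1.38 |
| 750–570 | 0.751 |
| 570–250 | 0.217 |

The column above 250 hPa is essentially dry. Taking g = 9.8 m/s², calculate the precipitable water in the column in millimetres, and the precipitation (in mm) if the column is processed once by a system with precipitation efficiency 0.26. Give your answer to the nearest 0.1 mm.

Precipitable water is the column-integrated vapour mass per unit area: PW = (1/g) Σ q̄ Δp, with q in kg/kg and Δp in Pa (1 kg/m² of water = 1 mm).
Layer 1015–880 hPa: Δp = 135 hPa = 13500 Pa, q̄ = 0.00252 kg/kg → 0.00252 × 13500 / 9.8 = 3.47 mm
Layer 880–750 hPa: Δp = 130 hPa = 13000 Pa, q̄ = 0.00138 kg/kg → 0.00138 × 13000 / 9.8 = 1.83 mm
Layer 750–570 hPa: Δp = 180 hPa = 18000 Pa, q̄ = 0.000751 kg/kg → 0.000751 × 18000 / 9.8 = 1.38 mm
Layer 570–250 hPa: Δp = 320 hPa = 32000 Pa, q̄ = 0.000217 kg/kg → 0.000217 × 32000 / 9.8 = 0.71 mm
PW = 3.47 + 1.83 + 1.38 + 0.71 = 7.39 ≈ 7.4 mm.
Precipitation = ε × PW = 0.26 × 7.4 = 1.9 mm.

PW ≈ 7.4 mm; precipitation ≈ 1.9 mm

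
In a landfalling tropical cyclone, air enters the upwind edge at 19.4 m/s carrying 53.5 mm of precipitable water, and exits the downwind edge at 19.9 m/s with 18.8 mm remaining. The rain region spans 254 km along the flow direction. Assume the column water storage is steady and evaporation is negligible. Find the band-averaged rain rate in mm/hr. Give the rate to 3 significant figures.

Column moisture flux per unit crosswind length is F = V × PW.
Inflow: F_in = 19.4 × 53.5 = 1037.9 mm·m/s
Outflow: F_out = 19.9 × 18.8 = 374.12 mm·m/s
Steady-state rate R = (F_in − F_out)/L = (1037.9 − 374.12) / 254000 m = 2.613e-03 mm/s.
R = 2.613e-03 × 3600 = 9.41 mm/hr.

R ≈ 9.41 mm/hr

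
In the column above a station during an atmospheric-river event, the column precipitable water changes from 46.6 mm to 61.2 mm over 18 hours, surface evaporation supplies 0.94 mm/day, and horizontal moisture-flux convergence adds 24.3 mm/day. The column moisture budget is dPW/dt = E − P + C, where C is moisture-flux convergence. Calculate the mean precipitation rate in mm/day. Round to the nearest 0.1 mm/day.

P ≈ 5.8 mm/day

dPW/dt = (61.2 − 46.6) mm / (18/24 day) = +19.467 mm/day.
P = E + C − dPW/dt = 0.94 + (24.3) − (+19.467) = 5.8 mm/day.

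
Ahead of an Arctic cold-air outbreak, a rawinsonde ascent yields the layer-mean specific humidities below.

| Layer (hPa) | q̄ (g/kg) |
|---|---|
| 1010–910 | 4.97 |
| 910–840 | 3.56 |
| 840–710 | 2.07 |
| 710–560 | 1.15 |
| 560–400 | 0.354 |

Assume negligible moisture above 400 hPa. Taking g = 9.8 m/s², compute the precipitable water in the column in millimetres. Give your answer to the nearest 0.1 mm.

PW ≈ 12.7 mm

Precipitable water is the column-integrated vapour mass per unit area: PW = (1/g) Σ q̄ Δp, with q in kg/kg and Δp in Pa (1 kg/m² of water = 1 mm).
Layer 1010–910 hPa: Δp = 100 hPa = 10000 Pa, q̄ = 0.00497 kg/kg → 0.00497 × 10000 / 9.8 = 5.07 mm
Layer 910–840 hPa: Δp = 70 hPa = 7000 Pa, q̄ = 0.00356 kg/kg → 0.00356 × 7000 / 9.8 = 2.54 mm
Layer 840–710 hPa: Δp = 130 hPa = 13000 Pa, q̄ = 0.00207 kg/kg → 0.00207 × 13000 / 9.8 = 2.75 mm
Layer 710–560 hPa: Δp = 150 hPa = 15000 Pa, q̄ = 0.00115 kg/kg → 0.00115 × 15000 / 9.8 = 1.76 mm
Layer 560–400 hPa: Δp = 160 hPa = 16000 Pa, q̄ = 0.000354 kg/kg → 0.000354 × 16000 / 9.8 = 0.58 mm
PW = 5.07 + 2.54 + 2.75 + 1.76 + 0.58 = 12.70 ≈ 12.7 mm.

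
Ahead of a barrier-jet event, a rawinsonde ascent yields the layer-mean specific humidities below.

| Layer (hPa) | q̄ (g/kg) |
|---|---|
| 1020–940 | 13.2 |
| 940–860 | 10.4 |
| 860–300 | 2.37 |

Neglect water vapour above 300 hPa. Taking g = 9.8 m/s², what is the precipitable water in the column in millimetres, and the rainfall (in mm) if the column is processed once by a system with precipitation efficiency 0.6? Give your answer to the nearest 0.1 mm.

PW ≈ 32.8 mm; rainfall ≈ 19.7 mm

Precipitable water is the column-integrated vapour mass per unit area: PW = (1/g) Σ q̄ Δp, with q in kg/kg and Δp in Pa (1 kg/m² of water = 1 mm).
Layer 1020–940 hPa: Δp = 80 hPa = 8000 Pa, q̄ = 0.0132 kg/kg → 0.0132 × 8000 / 9.8 = 10.78 mm
Layer 940–860 hPa: Δp = 80 hPa = 8000 Pa, q̄ = 0.0104 kg/kg → 0.0104 × 8000 / 9.8 = 8.49 mm
Layer 860–300 hPa: Δp = 560 hPa = 56000 Pa, q̄ = 0.00237 kg/kg → 0.00237 × 56000 / 9.8 = 13.54 mm
PW = 10.78 + 8.49 + 13.54 = 32.81 ≈ 32.8 mm.
Rainfall = ε × PW = 0.6 × 32.8 = 19.7 mm.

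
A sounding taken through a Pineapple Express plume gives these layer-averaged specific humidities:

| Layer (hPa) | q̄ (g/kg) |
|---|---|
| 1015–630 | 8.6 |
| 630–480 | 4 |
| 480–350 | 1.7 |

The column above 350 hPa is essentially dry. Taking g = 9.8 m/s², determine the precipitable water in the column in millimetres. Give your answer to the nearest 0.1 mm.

PW ≈ 42.2 mm

Precipitable water is the column-integrated vapour mass per unit area: PW = (1/g) Σ q̄ Δp, with q in kg/kg and Δp in Pa (1 kg/m² of water = 1 mm).
Layer 1015–630 hPa: Δp = 385 hPa = 38500 Pa, q̄ = 0.0086 kg/kg → 0.0086 × 38500 / 9.8 = 33.79 mm
Layer 630–480 hPa: Δp = 150 hPa = 15000 Pa, q̄ = 0.004 kg/kg → 0.004 × 15000 / 9.8 = 6.12 mm
Layer 480–350 hPa: Δp = 130 hPa = 13000 Pa, q̄ = 0.0017 kg/kg → 0.0017 × 13000 / 9.8 = 2.26 mm
PW = 33.79 + 6.12 + 2.26 = 42.17 ≈ 42.2 mm.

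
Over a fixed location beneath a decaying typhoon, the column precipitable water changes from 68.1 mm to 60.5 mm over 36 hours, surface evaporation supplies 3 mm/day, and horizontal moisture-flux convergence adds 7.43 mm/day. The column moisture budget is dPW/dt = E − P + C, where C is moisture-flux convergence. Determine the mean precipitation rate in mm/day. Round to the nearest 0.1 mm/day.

dPW/dt = (60.5 − 68.1) mm / (36/24 day) = -5.067 mm/day.
P = E + C − dPW/dt = 3 + (7.43) − (-5.067) = 15.5 mm/day.

P ≈ 15.5 mm/day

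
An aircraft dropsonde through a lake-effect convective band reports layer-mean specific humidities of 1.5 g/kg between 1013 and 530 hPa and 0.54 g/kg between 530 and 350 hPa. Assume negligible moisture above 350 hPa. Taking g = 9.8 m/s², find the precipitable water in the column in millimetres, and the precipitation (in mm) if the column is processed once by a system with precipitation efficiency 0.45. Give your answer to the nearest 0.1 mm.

PW ≈ 8.4 mm; precipitation ≈ 3.8 mm

Precipitable water is the column-integrated vapour mass per unit area: PW = (1/g) Σ q̄ Δp, with q in kg/kg and Δp in Pa (1 kg/m² of water = 1 mm).
Layer 1013–530 hPa: Δp = 483 hPa = 48300 Pa, q̄ = 0.0015 kg/kg → 0.0015 × 48300 / 9.8 = 7.39 mm
Layer 530–350 hPa: Δp = 180 hPa = 18000 Pa, q̄ = 0.00054 kg/kg → 0.00054 × 18000 / 9.8 = 0.99 mm
PW = 7.39 + 0.99 = 8.38 ≈ 8.4 mm.
Precipitation = ε × PW = 0.45 × 8.4 = 3.8 mm.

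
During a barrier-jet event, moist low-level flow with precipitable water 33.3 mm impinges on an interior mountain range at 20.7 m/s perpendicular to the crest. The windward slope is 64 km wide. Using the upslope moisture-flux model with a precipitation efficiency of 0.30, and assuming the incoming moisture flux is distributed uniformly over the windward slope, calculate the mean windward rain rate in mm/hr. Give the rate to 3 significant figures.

Incoming column moisture flux per unit ridge length: F = V × PW = 20.7 × 33.3 = 689.31 mm·m/s.
Spread over the 64 km slope with efficiency ε = 0.30: R = ε·F/W = 0.30 × 689.31 / 64000 m = 3.231e-03 mm/s.
R = 3.231e-03 × 3600 = 11.6 mm/hr.

R ≈ 11.6 mm/hr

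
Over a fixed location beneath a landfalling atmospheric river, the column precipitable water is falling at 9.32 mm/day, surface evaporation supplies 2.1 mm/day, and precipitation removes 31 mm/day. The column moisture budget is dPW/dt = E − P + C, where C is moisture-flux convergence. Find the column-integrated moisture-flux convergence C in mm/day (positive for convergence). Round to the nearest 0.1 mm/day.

dPW/dt = -9.32 mm/day.
C = dPW/dt − E + P = (-9.32) − 2.1 + 31 = 19.6 mm/day.

C ≈ 19.6 mm/day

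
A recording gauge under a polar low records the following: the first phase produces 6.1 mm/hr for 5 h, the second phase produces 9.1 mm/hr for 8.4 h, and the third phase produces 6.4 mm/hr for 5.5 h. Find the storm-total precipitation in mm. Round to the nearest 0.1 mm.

Total = Σ Rᵢ Δtᵢ = 6.1 × 5 + 9.1 × 8.4 + 6.4 × 5.5
      = 30.5 + 76.44 + 35.2 = 142.1 mm.

total ≈ 142.1 mm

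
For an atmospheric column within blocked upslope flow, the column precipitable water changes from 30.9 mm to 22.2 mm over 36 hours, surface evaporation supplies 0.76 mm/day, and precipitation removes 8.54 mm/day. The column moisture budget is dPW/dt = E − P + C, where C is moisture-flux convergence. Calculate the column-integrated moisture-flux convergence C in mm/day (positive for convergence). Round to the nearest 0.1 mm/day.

C ≈ 2.0 mm/day

dPW/dt = (22.2 − 30.9) mm / (36/24 day) = -5.800 mm/day.
C = dPW/dt − E + P = (-5.800) − 0.76 + 8.54 = 2.0 mm/day.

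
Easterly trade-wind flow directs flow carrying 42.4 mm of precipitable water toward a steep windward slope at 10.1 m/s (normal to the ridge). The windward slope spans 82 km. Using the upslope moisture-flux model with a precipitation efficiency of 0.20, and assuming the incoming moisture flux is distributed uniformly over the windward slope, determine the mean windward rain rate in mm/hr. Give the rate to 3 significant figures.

Incoming column moisture flux per unit ridge length: F = V × PW = 10.1 × 42.4 = 428.24 mm·m/s.
Spread over the 82 km slope with efficiency ε = 0.20: R = ε·F/W = 0.20 × 428.24 / 82000 m = 1.044e-03 mm/s.
R = 1.044e-03 × 3600 = 3.76 mm/hr.

R ≈ 3.76 mm/hr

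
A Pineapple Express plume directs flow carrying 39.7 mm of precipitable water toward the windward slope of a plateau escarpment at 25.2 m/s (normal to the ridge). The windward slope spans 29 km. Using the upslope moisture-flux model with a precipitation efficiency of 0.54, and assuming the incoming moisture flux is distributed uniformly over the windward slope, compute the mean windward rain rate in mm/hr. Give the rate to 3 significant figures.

R ≈ 67.1 mm/hr

Incoming column moisture flux per unit ridge length: F = V × PW = 25.2 × 39.7 = 1000.44 mm·m/s.
Spread over the 29 km slope with efficiency ε = 0.54: R = ε·F/W = 0.54 × 1000.44 / 29000 m = 1.863e-02 mm/s.
R = 1.863e-02 × 3600 = 67.1 mm/hr.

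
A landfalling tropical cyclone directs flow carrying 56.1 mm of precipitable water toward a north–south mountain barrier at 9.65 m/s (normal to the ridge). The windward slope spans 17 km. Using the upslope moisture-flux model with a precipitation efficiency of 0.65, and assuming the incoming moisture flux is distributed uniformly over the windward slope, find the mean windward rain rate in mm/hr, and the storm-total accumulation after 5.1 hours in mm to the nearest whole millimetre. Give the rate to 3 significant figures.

R ≈ 74.5 mm/hr; total ≈ 380 mm

Incoming column moisture flux per unit ridge length: F = V × PW = 9.65 × 56.1 = 541.365 mm·m/s.
Spread over the 17 km slope with efficiency ε = 0.65: R = ε·F/W = 0.65 × 541.365 / 17000 m = 2.070e-02 mm/s.
R = 2.070e-02 × 3600 = 74.5 mm/hr.
Over 5.1 h: total = 74.5 × 5.1 = 379.95 ≈ 380 mm.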